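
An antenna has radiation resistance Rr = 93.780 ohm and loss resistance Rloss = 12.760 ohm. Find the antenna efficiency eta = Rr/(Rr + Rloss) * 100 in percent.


eta = 93.780 / (93.780 + 12.760) * 100 = 88.02%

88.02%


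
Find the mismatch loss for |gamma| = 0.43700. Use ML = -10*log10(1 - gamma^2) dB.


ML = -10 * log10(1 - 0.43700^2) = -10 * log10(0.809031) = 0.9203 dB

0.9203 dB


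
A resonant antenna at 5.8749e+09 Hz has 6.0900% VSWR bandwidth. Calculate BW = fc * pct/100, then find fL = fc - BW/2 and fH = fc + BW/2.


BW = 5.8749e+09 * 6.0900/100 = 3.577814e+08 Hz
fL = 5.8749e+09 - 3.577814e+08/2 = 5.696e+09 Hz
fH = 5.8749e+09 + 3.577814e+08/2 = 6.054e+09 Hz

BW=3.578e+08 Hz, fL=5.696e+09 Hz, fH=6.054e+09 Hz


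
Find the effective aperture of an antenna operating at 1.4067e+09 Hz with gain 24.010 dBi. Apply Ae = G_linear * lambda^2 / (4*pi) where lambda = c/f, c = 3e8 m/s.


lambda = c / f = 3.0000e+08 / 1.4067e+09 = 0.2132651 m
G_linear = 10^(24.010/10) = 251.7677
Ae = G_linear * lambda^2 / (4*pi) = 251.7677 * 0.2132651^2 / (4*pi) = 0.9112 m^2

0.9112 m^2


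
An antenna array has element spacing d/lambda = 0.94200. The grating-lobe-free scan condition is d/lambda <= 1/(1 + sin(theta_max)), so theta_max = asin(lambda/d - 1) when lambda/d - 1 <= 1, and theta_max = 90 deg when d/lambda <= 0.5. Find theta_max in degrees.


lambda/d - 1 = 1/0.94200 - 1 = 0.06157113
theta_max = asin(0.06157113) = 3.530 deg

3.530 deg


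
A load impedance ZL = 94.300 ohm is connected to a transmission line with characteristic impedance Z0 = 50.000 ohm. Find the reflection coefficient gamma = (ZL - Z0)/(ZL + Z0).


gamma = (94.300 - 50.000) / (94.300 + 50.000) = 0.3070

0.3070


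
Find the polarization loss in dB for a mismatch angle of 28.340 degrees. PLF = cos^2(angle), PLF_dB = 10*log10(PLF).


PLF_linear = cos^2(28.340 deg) = 0.7746573
PLF_dB = 10 * log10(0.7746573) = -1.109 dB

-1.109 dB


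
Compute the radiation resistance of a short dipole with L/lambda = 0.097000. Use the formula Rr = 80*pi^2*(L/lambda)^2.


Rr = 80 * pi^2 * (0.097000)^2 = 80 * 9.869604 * 9.409000e-03 = 7.429 ohm

7.429 ohm


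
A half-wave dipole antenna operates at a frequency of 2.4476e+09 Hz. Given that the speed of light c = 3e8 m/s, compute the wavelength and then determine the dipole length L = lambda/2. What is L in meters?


lambda = c / f = 3.0000e+08 / 2.4476e+09 = 0.1225690 m
L = lambda / 2 = 0.1225690 / 2 = 0.06128 m

0.06128 m


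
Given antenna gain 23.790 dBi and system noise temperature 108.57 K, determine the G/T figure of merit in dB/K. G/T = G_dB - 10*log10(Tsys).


G/T = 23.790 - 10*log10(108.57) = 23.790 - 20.35710 = 3.433 dB/K

3.433 dB/K


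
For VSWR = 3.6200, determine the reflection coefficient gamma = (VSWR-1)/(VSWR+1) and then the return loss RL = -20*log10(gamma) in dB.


gamma = (3.6200 - 1) / (3.6200 + 1) = 0.5670996
RL = -20 * log10(0.5670996) = 4.927 dB

4.927 dB


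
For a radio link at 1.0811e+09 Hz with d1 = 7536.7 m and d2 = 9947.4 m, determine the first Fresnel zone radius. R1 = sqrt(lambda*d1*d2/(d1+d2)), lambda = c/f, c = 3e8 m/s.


lambda = c / f = 3.0000e+08 / 1.0811e+09 = 0.2774951 m
R1 = sqrt(0.2774951 * 7536.7 * 9947.4 / (7536.7 + 9947.4)) = 34.49 m

34.49 m


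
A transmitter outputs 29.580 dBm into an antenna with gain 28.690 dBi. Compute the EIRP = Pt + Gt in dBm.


EIRP = Pt + Gt = 29.580 + 28.690 = 58.27 dBm

58.27 dBm


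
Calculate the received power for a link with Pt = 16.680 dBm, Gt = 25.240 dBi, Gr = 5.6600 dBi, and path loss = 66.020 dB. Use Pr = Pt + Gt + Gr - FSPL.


Pr = 16.680 + 25.240 + 5.6600 - 66.020 = -18.44 dBm

-18.44 dBm


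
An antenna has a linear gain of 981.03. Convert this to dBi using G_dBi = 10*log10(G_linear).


G_dBi = 10 * log10(981.03) = 29.92 dBi

29.92 dBi


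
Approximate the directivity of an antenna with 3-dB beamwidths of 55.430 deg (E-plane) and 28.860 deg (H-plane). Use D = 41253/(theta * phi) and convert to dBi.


D_linear = 41253 / (55.430 * 28.860) = 25.78780
D_dBi = 10 * log10(25.78780) = 14.11 dBi

14.11 dBi


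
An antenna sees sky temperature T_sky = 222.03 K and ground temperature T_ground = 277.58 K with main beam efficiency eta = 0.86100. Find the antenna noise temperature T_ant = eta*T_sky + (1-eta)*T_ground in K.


T_ant = 0.86100 * 222.03 + (1 - 0.86100) * 277.58 = 229.8 K

229.8 K


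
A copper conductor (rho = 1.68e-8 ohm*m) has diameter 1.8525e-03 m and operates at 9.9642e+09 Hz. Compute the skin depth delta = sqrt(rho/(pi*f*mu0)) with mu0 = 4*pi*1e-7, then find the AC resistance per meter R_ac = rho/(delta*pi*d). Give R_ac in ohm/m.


delta = sqrt(1.68e-8 / (pi * 9.9642e+09 * 4*pi*1e-7)) = 6.535120e-07 m
R_ac = 1.68e-8 / (6.535120e-07 * pi * 1.8525e-03) = 4.417 ohm/m

4.417 ohm/m


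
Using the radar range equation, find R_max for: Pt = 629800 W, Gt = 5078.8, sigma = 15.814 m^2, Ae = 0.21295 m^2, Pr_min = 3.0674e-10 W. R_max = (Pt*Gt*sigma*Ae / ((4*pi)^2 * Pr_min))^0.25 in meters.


R^4 = 629800*5078.8*15.814*0.21295 / ((4*pi)^2 * 3.0674e-10) = 2.223786e+17
R_max = 2.223786e+17^0.25 = 21716 m

21716 m


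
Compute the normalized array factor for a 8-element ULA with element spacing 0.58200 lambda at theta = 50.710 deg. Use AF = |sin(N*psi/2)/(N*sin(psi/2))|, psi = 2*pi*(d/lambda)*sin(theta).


psi = 2*pi*0.58200*sin(50.710 deg) = 2.830194 rad
AF = |sin(8*2.830194/2) / (8*sin(2.830194/2))| = 0.1199

0.1199


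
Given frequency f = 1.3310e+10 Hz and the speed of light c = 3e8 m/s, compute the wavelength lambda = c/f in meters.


lambda = c / f = 3.0000e+08 / 1.3310e+10 = 0.02254 m

0.02254 m


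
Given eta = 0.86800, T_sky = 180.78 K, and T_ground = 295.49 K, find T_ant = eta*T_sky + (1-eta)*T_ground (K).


T_ant = 0.86800 * 180.78 + (1 - 0.86800) * 295.49 = 195.9 K

195.9 K


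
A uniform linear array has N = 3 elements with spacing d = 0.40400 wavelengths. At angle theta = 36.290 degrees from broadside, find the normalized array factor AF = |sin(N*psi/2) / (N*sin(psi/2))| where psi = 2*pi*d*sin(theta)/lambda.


psi = 2*pi*0.40400*sin(36.290 deg) = 1.502413 rad
AF = |sin(3*1.502413/2) / (3*sin(1.502413/2))| = 0.3789

0.3789


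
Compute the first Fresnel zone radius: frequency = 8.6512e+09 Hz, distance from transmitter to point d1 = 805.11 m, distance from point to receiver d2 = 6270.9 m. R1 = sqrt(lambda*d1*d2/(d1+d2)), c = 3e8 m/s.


lambda = c / f = 3.0000e+08 / 8.6512e+09 = 0.03467727 m
R1 = sqrt(0.03467727 * 805.11 * 6270.9 / (805.11 + 6270.9)) = 4.974 m

4.974 m


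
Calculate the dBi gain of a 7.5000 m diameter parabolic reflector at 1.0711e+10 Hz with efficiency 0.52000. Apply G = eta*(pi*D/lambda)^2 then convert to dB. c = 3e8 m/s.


lambda = c / f = 3.0000e+08 / 1.0711e+10 = 0.02800859 m
G_linear = 0.52000 * (pi * 7.5000 / 0.02800859)^2 = 367996.0
G_dBi = 10 * log10(367996.0) = 55.66 dBi

55.66 dBi


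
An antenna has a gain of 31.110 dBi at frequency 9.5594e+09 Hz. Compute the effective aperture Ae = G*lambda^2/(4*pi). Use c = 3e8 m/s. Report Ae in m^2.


lambda = c / f = 3.0000e+08 / 9.5594e+09 = 0.03138272 m
G_linear = 10^(31.110/10) = 1291.219
Ae = G_linear * lambda^2 / (4*pi) = 1291.219 * 0.03138272^2 / (4*pi) = 0.1012 m^2

0.1012 m^2


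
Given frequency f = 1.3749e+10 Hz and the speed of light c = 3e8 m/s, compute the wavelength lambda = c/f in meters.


lambda = c / f = 3.0000e+08 / 1.3749e+10 = 0.02182 m

0.02182 m


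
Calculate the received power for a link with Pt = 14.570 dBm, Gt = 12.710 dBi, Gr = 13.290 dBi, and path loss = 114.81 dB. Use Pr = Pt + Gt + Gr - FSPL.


Pr = 14.570 + 12.710 + 13.290 - 114.81 = -74.24 dBm

-74.24 dBm


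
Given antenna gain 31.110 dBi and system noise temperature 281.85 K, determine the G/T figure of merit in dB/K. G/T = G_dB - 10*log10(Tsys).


G/T = 31.110 - 10*log10(281.85) = 31.110 - 24.50018 = 6.610 dB/K

6.610 dB/K


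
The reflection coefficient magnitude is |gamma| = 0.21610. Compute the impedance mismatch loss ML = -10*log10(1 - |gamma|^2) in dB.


ML = -10 * log10(1 - 0.21610^2) = -10 * log10(0.95330079) = 0.2077 dB

0.2077 dB


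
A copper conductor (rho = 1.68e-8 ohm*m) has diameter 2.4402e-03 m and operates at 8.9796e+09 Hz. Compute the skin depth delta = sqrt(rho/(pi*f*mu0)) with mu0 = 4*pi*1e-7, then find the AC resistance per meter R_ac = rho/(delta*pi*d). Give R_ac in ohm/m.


delta = sqrt(1.68e-8 / (pi * 8.9796e+09 * 4*pi*1e-7)) = 6.884086e-07 m
R_ac = 1.68e-8 / (6.884086e-07 * pi * 2.4402e-03) = 3.183 ohm/m

3.183 ohm/m


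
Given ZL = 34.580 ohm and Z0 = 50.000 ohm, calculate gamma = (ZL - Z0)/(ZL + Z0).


gamma = (34.580 - 50.000) / (34.580 + 50.000) = -0.1823

-0.1823


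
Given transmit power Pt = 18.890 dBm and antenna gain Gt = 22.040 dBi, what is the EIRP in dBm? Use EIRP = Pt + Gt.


EIRP = Pt + Gt = 18.890 + 22.040 = 40.93 dBm

40.93 dBm


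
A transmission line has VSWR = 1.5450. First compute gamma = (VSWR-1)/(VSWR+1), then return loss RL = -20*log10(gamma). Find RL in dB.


gamma = (1.5450 - 1) / (1.5450 + 1) = 0.2141454
RL = -20 * log10(0.2141454) = 13.39 dB

13.39 dB


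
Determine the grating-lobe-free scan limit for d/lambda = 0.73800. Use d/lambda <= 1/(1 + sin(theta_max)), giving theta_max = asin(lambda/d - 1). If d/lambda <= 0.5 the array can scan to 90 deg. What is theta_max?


lambda/d - 1 = 1/0.73800 - 1 = 0.3550136
theta_max = asin(0.3550136) = 20.79 deg

20.79 deg


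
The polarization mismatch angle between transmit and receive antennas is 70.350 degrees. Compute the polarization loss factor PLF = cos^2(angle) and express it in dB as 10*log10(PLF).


PLF_linear = cos^2(70.350 deg) = 0.1130799
PLF_dB = 10 * log10(0.1130799) = -9.466 dB

-9.466 dB


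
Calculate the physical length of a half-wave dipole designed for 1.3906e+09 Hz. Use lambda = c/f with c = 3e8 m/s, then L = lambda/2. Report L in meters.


lambda = c / f = 3.0000e+08 / 1.3906e+09 = 0.2157342 m
L = lambda / 2 = 0.2157342 / 2 = 0.1079 m

0.1079 m


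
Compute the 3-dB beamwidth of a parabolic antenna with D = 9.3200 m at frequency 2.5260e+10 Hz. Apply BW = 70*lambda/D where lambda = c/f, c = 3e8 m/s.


lambda = c / f = 3.0000e+08 / 2.5260e+10 = 0.01187648 m
BW = 70 * 0.01187648 / 9.3200 = 0.08920 deg

0.08920 deg


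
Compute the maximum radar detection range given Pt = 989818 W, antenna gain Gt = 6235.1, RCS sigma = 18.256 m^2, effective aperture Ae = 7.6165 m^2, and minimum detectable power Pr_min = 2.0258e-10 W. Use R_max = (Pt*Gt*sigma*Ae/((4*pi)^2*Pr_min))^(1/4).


R^4 = 989818*6235.1*18.256*7.6165 / ((4*pi)^2 * 2.0258e-10) = 2.682524e+19
R_max = 2.682524e+19^0.25 = 71967 m

71967 m


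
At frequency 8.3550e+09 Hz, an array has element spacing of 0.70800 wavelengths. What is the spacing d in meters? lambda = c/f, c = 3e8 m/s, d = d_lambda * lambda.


lambda = c / f = 3.0000e+08 / 8.3550e+09 = 0.03590664 m
d = 0.70800 * 0.03590664 = 0.02542 m

0.02542 m


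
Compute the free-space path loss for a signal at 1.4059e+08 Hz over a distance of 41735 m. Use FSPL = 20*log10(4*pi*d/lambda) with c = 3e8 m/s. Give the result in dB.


lambda = c / f = 3.0000e+08 / 1.4059e+08 = 2.133864 m
FSPL = 20 * log10(4*pi*41735/2.133864) = 107.8 dB

107.8 dB


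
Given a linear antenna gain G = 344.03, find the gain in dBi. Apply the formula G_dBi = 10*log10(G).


G_dBi = 10 * log10(344.03) = 25.37 dBi

25.37 dBi


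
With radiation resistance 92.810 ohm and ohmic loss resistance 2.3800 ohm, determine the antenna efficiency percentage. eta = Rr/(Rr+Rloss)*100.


eta = 92.810 / (92.810 + 2.3800) * 100 = 97.50%

97.50%


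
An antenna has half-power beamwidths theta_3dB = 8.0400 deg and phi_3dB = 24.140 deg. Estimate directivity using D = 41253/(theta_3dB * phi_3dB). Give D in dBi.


D_linear = 41253 / (8.0400 * 24.140) = 212.5505
D_dBi = 10 * log10(212.5505) = 23.27 dBi

23.27 dBi


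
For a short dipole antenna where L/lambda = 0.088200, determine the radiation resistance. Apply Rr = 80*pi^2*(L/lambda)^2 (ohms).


Rr = 80 * pi^2 * (0.088200)^2 = 80 * 9.869604 * 7.779240e-03 = 6.142 ohm

6.142 ohm


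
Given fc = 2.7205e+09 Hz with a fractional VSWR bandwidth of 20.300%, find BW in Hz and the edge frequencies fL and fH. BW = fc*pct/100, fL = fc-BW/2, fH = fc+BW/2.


BW = 2.7205e+09 * 20.300/100 = 5.522615e+08 Hz
fL = 2.7205e+09 - 5.522615e+08/2 = 2.444e+09 Hz
fH = 2.7205e+09 + 5.522615e+08/2 = 2.997e+09 Hz

BW=5.523e+08 Hz, fL=2.444e+09 Hz, fH=2.997e+09 Hz


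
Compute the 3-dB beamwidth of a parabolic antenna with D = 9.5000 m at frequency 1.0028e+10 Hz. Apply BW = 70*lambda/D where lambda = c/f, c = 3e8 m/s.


lambda = c / f = 3.0000e+08 / 1.0028e+10 = 0.02991623 m
BW = 70 * 0.02991623 / 9.5000 = 0.2204 deg

0.2204 deg


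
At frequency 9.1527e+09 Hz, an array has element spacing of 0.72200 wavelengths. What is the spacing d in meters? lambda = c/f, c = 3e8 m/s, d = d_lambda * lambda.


lambda = c / f = 3.0000e+08 / 9.1527e+09 = 0.03277721 m
d = 0.72200 * 0.03277721 = 0.02367 m

0.02367 m


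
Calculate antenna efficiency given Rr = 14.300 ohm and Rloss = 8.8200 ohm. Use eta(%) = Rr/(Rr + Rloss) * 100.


eta = 14.300 / (14.300 + 8.8200) * 100 = 61.85%

61.85%


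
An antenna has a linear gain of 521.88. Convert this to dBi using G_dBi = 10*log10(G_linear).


G_dBi = 10 * log10(521.88) = 27.18 dBi

27.18 dBi


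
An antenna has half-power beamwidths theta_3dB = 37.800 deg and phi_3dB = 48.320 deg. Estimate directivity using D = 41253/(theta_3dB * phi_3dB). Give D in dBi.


D_linear = 41253 / (37.800 * 48.320) = 22.58587
D_dBi = 10 * log10(22.58587) = 13.54 dBi

13.54 dBi


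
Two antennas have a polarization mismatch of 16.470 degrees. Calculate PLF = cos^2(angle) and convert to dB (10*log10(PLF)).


PLF_linear = cos^2(16.470 deg) = 0.9196202
PLF_dB = 10 * log10(0.9196202) = -0.3639 dB

-0.3639 dB


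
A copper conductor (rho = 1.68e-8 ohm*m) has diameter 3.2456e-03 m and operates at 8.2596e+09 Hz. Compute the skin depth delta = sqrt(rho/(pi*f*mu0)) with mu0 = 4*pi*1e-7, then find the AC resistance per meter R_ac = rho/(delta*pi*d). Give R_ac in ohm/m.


delta = sqrt(1.68e-8 / (pi * 8.2596e+09 * 4*pi*1e-7)) = 7.177865e-07 m
R_ac = 1.68e-8 / (7.177865e-07 * pi * 3.2456e-03) = 2.295 ohm/m

2.295 ohm/m


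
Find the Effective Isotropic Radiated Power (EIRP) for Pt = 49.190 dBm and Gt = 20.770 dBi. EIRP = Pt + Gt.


EIRP = Pt + Gt = 49.190 + 20.770 = 69.96 dBm

69.96 dBm


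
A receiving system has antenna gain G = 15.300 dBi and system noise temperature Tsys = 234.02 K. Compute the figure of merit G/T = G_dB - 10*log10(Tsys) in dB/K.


G/T = 15.300 - 10*log10(234.02) = 15.300 - 23.69253 = -8.393 dB/K

-8.393 dB/K


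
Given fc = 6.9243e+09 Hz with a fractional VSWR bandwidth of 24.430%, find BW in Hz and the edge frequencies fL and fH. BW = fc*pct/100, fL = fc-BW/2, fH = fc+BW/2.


BW = 6.9243e+09 * 24.430/100 = 1.691606e+09 Hz
fL = 6.9243e+09 - 1.691606e+09/2 = 6.078e+09 Hz
fH = 6.9243e+09 + 1.691606e+09/2 = 7.770e+09 Hz

BW=1.692e+09 Hz, fL=6.078e+09 Hz, fH=7.770e+09 Hz


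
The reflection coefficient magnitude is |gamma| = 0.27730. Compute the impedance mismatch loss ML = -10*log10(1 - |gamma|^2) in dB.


ML = -10 * log10(1 - 0.27730^2) = -10 * log10(0.92310471) = 0.3475 dB

0.3475 dB


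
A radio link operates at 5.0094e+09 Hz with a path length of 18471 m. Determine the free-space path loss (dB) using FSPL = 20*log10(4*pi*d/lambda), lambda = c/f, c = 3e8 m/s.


lambda = c / f = 3.0000e+08 / 5.0094e+09 = 0.05988741 m
FSPL = 20 * log10(4*pi*18471/0.05988741) = 131.8 dB

131.8 dB


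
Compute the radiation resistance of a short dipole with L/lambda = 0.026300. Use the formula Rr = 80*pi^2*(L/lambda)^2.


Rr = 80 * pi^2 * (0.026300)^2 = 80 * 9.869604 * 6.916900e-04 = 0.5461 ohm

0.5461 ohm


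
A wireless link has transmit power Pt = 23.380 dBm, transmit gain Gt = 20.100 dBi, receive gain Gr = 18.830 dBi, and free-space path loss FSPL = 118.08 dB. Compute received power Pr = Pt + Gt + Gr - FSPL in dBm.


Pr = 23.380 + 20.100 + 18.830 - 118.08 = -55.77 dBm

-55.77 dBm


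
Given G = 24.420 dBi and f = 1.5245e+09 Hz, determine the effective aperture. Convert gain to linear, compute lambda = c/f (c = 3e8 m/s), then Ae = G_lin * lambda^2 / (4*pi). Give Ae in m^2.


lambda = c / f = 3.0000e+08 / 1.5245e+09 = 0.1967858 m
G_linear = 10^(24.420/10) = 276.6942
Ae = G_linear * lambda^2 / (4*pi) = 276.6942 * 0.1967858^2 / (4*pi) = 0.8527 m^2

0.8527 m^2


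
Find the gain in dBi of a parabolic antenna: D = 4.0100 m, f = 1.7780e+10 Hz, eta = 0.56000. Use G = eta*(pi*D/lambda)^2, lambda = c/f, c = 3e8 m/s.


lambda = c / f = 3.0000e+08 / 1.7780e+10 = 0.01687289 m
G_linear = 0.56000 * (pi * 4.0100 / 0.01687289)^2 = 312174.6
G_dBi = 10 * log10(312174.6) = 54.94 dBi

54.94 dBi


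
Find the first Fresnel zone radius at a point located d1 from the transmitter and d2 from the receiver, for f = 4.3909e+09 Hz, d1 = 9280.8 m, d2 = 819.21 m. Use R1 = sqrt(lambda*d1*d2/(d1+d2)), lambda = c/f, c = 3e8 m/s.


lambda = c / f = 3.0000e+08 / 4.3909e+09 = 0.06832312 m
R1 = sqrt(0.06832312 * 9280.8 * 819.21 / (9280.8 + 819.21)) = 7.172 m

7.172 m


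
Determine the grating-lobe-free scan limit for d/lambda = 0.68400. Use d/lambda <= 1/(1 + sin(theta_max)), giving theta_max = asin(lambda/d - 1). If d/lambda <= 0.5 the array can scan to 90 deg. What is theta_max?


lambda/d - 1 = 1/0.68400 - 1 = 0.4619883
theta_max = asin(0.4619883) = 27.52 deg

27.52 deg


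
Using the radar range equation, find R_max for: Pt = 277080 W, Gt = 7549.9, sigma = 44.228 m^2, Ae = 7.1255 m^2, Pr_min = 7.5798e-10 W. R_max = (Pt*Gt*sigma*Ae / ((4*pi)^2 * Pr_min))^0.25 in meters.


R^4 = 277080*7549.9*44.228*7.1255 / ((4*pi)^2 * 7.5798e-10) = 5.507843e+18
R_max = 5.507843e+18^0.25 = 48445 m

48445 m


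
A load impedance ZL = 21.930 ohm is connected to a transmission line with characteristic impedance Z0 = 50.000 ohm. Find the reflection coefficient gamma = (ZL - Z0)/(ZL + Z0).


gamma = (21.930 - 50.000) / (21.930 + 50.000) = -0.3902

-0.3902


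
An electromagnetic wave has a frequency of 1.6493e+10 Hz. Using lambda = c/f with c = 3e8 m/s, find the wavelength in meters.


lambda = c / f = 3.0000e+08 / 1.6493e+10 = 0.01819 m

0.01819 m


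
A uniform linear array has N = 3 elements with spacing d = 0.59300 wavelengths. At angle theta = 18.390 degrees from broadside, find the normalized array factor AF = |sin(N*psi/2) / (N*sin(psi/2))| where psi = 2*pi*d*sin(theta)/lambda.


psi = 2*pi*0.59300*sin(18.390 deg) = 1.175469 rad
AF = |sin(3*1.175469/2) / (3*sin(1.175469/2))| = 0.5901

0.5901


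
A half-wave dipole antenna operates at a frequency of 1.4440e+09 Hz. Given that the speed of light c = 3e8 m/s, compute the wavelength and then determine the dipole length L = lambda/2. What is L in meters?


lambda = c / f = 3.0000e+08 / 1.4440e+09 = 0.2077562 m
L = lambda / 2 = 0.2077562 / 2 = 0.1039 m

0.1039 m


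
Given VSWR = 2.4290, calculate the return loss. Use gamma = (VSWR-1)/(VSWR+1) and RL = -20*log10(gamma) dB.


gamma = (2.4290 - 1) / (2.4290 + 1) = 0.4167396
RL = -20 * log10(0.4167396) = 7.603 dB

7.603 dB


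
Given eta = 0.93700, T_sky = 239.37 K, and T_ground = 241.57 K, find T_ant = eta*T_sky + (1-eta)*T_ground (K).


T_ant = 0.93700 * 239.37 + (1 - 0.93700) * 241.57 = 239.5 K

239.5 K


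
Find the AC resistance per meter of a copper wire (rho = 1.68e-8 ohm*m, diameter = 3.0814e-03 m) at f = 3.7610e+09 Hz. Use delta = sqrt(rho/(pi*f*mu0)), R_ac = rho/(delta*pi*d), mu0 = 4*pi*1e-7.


delta = sqrt(1.68e-8 / (pi * 3.7610e+09 * 4*pi*1e-7)) = 1.063710e-06 m
R_ac = 1.68e-8 / (1.063710e-06 * pi * 3.0814e-03) = 1.632 ohm/m

1.632 ohm/m


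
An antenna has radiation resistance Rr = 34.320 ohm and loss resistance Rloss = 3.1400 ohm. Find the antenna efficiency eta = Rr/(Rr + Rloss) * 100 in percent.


eta = 34.320 / (34.320 + 3.1400) * 100 = 91.62%

91.62%


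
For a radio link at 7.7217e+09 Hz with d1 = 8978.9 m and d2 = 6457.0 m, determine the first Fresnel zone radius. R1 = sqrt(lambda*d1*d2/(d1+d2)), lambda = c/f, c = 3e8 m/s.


lambda = c / f = 3.0000e+08 / 7.7217e+09 = 0.03885155 m
R1 = sqrt(0.03885155 * 8978.9 * 6457.0 / (8978.9 + 6457.0)) = 12.08 m

12.08 m


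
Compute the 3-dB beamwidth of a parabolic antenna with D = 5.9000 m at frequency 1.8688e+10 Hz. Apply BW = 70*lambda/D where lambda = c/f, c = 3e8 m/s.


lambda = c / f = 3.0000e+08 / 1.8688e+10 = 0.01605308 m
BW = 70 * 0.01605308 / 5.9000 = 0.1905 deg

0.1905 deg


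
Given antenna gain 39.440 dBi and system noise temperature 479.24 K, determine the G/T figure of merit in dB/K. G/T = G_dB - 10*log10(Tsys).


G/T = 39.440 - 10*log10(479.24) = 39.440 - 26.80553 = 12.63 dB/K

12.63 dB/K


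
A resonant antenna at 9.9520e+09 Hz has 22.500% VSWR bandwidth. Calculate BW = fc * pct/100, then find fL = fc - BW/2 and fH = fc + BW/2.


BW = 9.9520e+09 * 22.500/100 = 2.239200e+09 Hz
fL = 9.9520e+09 - 2.239200e+09/2 = 8.832e+09 Hz
fH = 9.9520e+09 + 2.239200e+09/2 = 1.107e+10 Hz

BW=2.239e+09 Hz, fL=8.832e+09 Hz, fH=1.107e+10 Hz


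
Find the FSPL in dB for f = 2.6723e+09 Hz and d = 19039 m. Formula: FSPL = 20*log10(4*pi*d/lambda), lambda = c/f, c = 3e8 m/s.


lambda = c / f = 3.0000e+08 / 2.6723e+09 = 0.1122628 m
FSPL = 20 * log10(4*pi*19039/0.1122628) = 126.6 dB

126.6 dB


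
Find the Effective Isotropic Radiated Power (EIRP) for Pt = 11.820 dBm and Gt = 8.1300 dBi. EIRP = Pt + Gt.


EIRP = Pt + Gt = 11.820 + 8.1300 = 19.95 dBm

19.95 dBm


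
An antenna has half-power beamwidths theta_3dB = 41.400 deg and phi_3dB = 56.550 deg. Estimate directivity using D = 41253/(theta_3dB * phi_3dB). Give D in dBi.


D_linear = 41253 / (41.400 * 56.550) = 17.62068
D_dBi = 10 * log10(17.62068) = 12.46 dBi

12.46 dBi


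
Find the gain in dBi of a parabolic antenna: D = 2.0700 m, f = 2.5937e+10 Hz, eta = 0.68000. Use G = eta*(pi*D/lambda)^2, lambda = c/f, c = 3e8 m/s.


lambda = c / f = 3.0000e+08 / 2.5937e+10 = 0.01156649 m
G_linear = 0.68000 * (pi * 2.0700 / 0.01156649)^2 = 214954.3
G_dBi = 10 * log10(214954.3) = 53.32 dBi

53.32 dBi


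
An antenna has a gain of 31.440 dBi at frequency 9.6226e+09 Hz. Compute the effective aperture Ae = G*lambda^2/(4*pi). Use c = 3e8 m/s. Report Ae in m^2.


lambda = c / f = 3.0000e+08 / 9.6226e+09 = 0.03117661 m
G_linear = 10^(31.440/10) = 1393.157
Ae = G_linear * lambda^2 / (4*pi) = 1393.157 * 0.03117661^2 / (4*pi) = 0.1078 m^2

0.1078 m^2


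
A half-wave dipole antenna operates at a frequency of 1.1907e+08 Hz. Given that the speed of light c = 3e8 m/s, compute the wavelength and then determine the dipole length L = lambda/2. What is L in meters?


lambda = c / f = 3.0000e+08 / 1.1907e+08 = 2.519526 m
L = lambda / 2 = 2.519526 / 2 = 1.260 m

1.260 m


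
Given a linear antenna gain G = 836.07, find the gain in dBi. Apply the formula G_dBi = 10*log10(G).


G_dBi = 10 * log10(836.07) = 29.22 dBi

29.22 dBi


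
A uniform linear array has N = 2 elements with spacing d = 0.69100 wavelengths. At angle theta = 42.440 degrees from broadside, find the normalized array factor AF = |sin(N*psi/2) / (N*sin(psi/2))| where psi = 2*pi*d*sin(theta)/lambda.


psi = 2*pi*0.69100*sin(42.440 deg) = 2.929843 rad
AF = |sin(2*2.929843/2) / (2*sin(2.929843/2))| = 0.1057

0.1057


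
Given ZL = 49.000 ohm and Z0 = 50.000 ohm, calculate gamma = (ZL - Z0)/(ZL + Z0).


gamma = (49.000 - 50.000) / (49.000 + 50.000) = -0.01010

-0.01010


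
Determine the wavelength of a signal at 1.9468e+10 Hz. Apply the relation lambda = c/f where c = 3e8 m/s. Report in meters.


lambda = c / f = 3.0000e+08 / 1.9468e+10 = 0.01541 m

0.01541 m


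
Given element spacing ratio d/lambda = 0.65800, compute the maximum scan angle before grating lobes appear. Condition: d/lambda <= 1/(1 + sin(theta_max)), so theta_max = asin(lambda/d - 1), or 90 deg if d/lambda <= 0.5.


lambda/d - 1 = 1/0.65800 - 1 = 0.5197568
theta_max = asin(0.5197568) = 31.32 deg

31.32 deg


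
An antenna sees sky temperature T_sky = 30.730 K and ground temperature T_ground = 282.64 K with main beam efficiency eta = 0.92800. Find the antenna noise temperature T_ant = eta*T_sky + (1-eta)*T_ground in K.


T_ant = 0.92800 * 30.730 + (1 - 0.92800) * 282.64 = 48.87 K

48.87 K


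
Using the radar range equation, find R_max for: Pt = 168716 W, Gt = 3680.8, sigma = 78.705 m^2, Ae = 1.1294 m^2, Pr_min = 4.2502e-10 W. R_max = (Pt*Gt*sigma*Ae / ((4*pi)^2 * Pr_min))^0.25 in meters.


R^4 = 168716*3680.8*78.705*1.1294 / ((4*pi)^2 * 4.2502e-10) = 8.224689e+17
R_max = 8.224689e+17^0.25 = 30115 m

30115 m


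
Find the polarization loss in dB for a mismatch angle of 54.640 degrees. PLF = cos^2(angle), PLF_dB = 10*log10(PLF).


PLF_linear = cos^2(54.640 deg) = 0.3349075
PLF_dB = 10 * log10(0.3349075) = -4.751 dB

-4.751 dB


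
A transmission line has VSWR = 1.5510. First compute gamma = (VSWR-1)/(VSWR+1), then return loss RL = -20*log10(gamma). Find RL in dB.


gamma = (1.5510 - 1) / (1.5510 + 1) = 0.2159937
RL = -20 * log10(0.2159937) = 13.31 dB

13.31 dB


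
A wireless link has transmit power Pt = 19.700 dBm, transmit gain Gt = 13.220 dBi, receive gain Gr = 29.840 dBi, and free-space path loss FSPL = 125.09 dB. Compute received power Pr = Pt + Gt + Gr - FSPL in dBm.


Pr = 19.700 + 13.220 + 29.840 - 125.09 = -62.33 dBm

-62.33 dBm


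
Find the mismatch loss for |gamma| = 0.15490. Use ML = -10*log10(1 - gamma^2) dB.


ML = -10 * log10(1 - 0.15490^2) = -10 * log10(0.97600599) = 0.1055 dB

0.1055 dB


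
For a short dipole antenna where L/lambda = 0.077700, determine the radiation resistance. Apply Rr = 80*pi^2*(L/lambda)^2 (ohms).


Rr = 80 * pi^2 * (0.077700)^2 = 80 * 9.869604 * 6.037290e-03 = 4.767 ohm

4.767 ohm


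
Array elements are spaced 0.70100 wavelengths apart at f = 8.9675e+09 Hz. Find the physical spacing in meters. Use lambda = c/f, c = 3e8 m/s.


lambda = c / f = 3.0000e+08 / 8.9675e+09 = 0.03345414 m
d = 0.70100 * 0.03345414 = 0.02345 m

0.02345 m


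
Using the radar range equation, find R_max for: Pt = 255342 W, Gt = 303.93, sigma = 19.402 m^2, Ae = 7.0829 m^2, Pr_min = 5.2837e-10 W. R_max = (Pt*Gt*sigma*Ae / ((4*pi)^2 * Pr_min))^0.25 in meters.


R^4 = 255342*303.93*19.402*7.0829 / ((4*pi)^2 * 5.2837e-10) = 1.278190e+17
R_max = 1.278190e+17^0.25 = 18908 m

18908 m


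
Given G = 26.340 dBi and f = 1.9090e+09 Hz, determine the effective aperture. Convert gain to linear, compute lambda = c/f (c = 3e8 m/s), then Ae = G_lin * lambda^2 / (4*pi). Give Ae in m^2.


lambda = c / f = 3.0000e+08 / 1.9090e+09 = 0.1571503 m
G_linear = 10^(26.340/10) = 430.5266
Ae = G_linear * lambda^2 / (4*pi) = 430.5266 * 0.1571503^2 / (4*pi) = 0.8461 m^2

0.8461 m^2


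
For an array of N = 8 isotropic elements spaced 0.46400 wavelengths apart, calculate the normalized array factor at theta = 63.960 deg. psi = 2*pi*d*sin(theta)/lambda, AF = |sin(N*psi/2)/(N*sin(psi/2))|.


psi = 2*pi*0.46400*sin(63.960 deg) = 2.619449 rad
AF = |sin(8*2.619449/2) / (8*sin(2.619449/2))| = 0.1124

0.1124


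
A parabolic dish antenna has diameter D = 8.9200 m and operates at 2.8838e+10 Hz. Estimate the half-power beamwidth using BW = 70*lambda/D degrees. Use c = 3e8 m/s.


lambda = c / f = 3.0000e+08 / 2.8838e+10 = 0.01040294 m
BW = 70 * 0.01040294 / 8.9200 = 0.08164 deg

0.08164 deg


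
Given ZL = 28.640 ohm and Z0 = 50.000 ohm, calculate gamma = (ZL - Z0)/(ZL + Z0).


gamma = (28.640 - 50.000) / (28.640 + 50.000) = -0.2716

-0.2716


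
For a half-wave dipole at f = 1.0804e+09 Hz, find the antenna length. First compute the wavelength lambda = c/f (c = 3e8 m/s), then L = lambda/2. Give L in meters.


lambda = c / f = 3.0000e+08 / 1.0804e+09 = 0.2776749 m
L = lambda / 2 = 0.2776749 / 2 = 0.1388 m

0.1388 m


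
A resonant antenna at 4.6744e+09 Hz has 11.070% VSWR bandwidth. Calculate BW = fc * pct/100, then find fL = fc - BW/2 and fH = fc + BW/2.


BW = 4.6744e+09 * 11.070/100 = 5.174561e+08 Hz
fL = 4.6744e+09 - 5.174561e+08/2 = 4.416e+09 Hz
fH = 4.6744e+09 + 5.174561e+08/2 = 4.933e+09 Hz

BW=5.175e+08 Hz, fL=4.416e+09 Hz, fH=4.933e+09 Hz


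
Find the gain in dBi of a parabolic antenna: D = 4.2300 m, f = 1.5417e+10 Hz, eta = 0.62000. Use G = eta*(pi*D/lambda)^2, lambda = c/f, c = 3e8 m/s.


lambda = c / f = 3.0000e+08 / 1.5417e+10 = 0.01945904 m
G_linear = 0.62000 * (pi * 4.2300 / 0.01945904)^2 = 289154.1
G_dBi = 10 * log10(289154.1) = 54.61 dBi

54.61 dBi


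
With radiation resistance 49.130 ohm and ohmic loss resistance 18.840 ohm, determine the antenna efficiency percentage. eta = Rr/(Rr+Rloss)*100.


eta = 49.130 / (49.130 + 18.840) * 100 = 72.28%

72.28%


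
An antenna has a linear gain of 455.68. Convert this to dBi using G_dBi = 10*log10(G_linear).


G_dBi = 10 * log10(455.68) = 26.59 dBi

26.59 dBi


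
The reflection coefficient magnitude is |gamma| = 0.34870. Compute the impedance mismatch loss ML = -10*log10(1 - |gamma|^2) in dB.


ML = -10 * log10(1 - 0.34870^2) = -10 * log10(0.87840831) = 0.5630 dB

0.5630 dB


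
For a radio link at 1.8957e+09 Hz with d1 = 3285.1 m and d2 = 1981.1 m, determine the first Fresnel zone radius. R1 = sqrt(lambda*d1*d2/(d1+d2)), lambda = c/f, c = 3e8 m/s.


lambda = c / f = 3.0000e+08 / 1.8957e+09 = 0.1582529 m
R1 = sqrt(0.1582529 * 3285.1 * 1981.1 / (3285.1 + 1981.1)) = 13.98 m

13.98 m


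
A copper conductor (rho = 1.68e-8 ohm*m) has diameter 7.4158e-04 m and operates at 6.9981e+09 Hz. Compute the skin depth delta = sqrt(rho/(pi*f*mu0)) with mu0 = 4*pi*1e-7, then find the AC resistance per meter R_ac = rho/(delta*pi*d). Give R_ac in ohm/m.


delta = sqrt(1.68e-8 / (pi * 6.9981e+09 * 4*pi*1e-7)) = 7.798026e-07 m
R_ac = 1.68e-8 / (7.798026e-07 * pi * 7.4158e-04) = 9.247 ohm/m

9.247 ohm/m


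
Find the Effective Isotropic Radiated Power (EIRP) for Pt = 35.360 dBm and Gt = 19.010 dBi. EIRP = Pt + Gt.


EIRP = Pt + Gt = 35.360 + 19.010 = 54.37 dBm

54.37 dBm


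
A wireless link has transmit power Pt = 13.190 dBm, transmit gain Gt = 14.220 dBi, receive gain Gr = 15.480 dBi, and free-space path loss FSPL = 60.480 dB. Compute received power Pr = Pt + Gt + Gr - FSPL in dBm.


Pr = 13.190 + 14.220 + 15.480 - 60.480 = -17.59 dBm

-17.59 dBm


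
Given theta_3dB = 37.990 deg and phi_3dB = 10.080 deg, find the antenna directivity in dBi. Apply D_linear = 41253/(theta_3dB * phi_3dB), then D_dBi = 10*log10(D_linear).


D_linear = 41253 / (37.990 * 10.080) = 107.7273
D_dBi = 10 * log10(107.7273) = 20.32 dBi

20.32 dBi


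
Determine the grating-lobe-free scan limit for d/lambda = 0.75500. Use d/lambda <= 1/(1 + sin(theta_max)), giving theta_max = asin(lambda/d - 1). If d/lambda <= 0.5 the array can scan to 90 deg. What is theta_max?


lambda/d - 1 = 1/0.75500 - 1 = 0.3245033
theta_max = asin(0.3245033) = 18.94 deg

18.94 deg


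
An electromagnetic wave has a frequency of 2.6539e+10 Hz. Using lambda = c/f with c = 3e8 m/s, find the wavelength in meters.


lambda = c / f = 3.0000e+08 / 2.6539e+10 = 0.01130 m

0.01130 m


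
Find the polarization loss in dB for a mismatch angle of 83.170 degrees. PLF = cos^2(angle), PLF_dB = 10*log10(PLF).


PLF_linear = cos^2(83.170 deg) = 0.01414289
PLF_dB = 10 * log10(0.01414289) = -18.49 dB

-18.49 dB


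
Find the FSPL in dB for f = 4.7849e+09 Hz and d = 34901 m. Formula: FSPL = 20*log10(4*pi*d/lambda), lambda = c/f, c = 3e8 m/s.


lambda = c / f = 3.0000e+08 / 4.7849e+09 = 0.06269724 m
FSPL = 20 * log10(4*pi*34901/0.06269724) = 136.9 dB

136.9 dB


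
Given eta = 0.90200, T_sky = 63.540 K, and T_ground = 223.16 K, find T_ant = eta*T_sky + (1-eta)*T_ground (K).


T_ant = 0.90200 * 63.540 + (1 - 0.90200) * 223.16 = 79.18 K

79.18 K


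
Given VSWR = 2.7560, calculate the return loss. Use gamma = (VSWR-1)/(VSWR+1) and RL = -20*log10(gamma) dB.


gamma = (2.7560 - 1) / (2.7560 + 1) = 0.4675186
RL = -20 * log10(0.4675186) = 6.604 dB

6.604 dB


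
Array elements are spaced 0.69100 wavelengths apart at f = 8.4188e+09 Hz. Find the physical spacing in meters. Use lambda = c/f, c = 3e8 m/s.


lambda = c / f = 3.0000e+08 / 8.4188e+09 = 0.03563453 m
d = 0.69100 * 0.03563453 = 0.02462 m

0.02462 m


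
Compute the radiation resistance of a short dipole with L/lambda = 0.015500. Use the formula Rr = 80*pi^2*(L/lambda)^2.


Rr = 80 * pi^2 * (0.015500)^2 = 80 * 9.869604 * 2.402500e-04 = 0.1897 ohm

0.1897 ohm


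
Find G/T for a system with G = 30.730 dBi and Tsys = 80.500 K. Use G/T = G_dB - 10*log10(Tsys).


G/T = 30.730 - 10*log10(80.500) = 30.730 - 19.05796 = 11.67 dB/K

11.67 dB/K


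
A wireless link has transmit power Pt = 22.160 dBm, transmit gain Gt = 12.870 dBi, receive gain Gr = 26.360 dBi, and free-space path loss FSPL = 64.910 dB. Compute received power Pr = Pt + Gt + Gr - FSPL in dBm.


Pr = 22.160 + 12.870 + 26.360 - 64.910 = -3.52 dBm

-3.52 dBm


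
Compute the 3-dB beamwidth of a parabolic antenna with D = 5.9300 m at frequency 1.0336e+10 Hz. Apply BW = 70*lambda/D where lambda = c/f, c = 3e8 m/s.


lambda = c / f = 3.0000e+08 / 1.0336e+10 = 0.02902477 m
BW = 70 * 0.02902477 / 5.9300 = 0.3426 deg

0.3426 deg


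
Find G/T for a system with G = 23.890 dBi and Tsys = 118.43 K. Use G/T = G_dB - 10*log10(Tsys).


G/T = 23.890 - 10*log10(118.43) = 23.890 - 20.73462 = 3.155 dB/K

3.155 dB/K


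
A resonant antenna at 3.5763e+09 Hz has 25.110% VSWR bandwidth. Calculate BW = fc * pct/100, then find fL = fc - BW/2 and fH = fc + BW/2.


BW = 3.5763e+09 * 25.110/100 = 8.980089e+08 Hz
fL = 3.5763e+09 - 8.980089e+08/2 = 3.127e+09 Hz
fH = 3.5763e+09 + 8.980089e+08/2 = 4.025e+09 Hz

BW=8.980e+08 Hz, fL=3.127e+09 Hz, fH=4.025e+09 Hz


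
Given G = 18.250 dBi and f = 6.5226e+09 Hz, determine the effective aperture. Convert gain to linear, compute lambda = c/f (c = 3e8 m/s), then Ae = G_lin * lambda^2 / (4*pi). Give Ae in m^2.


lambda = c / f = 3.0000e+08 / 6.5226e+09 = 0.04599393 m
G_linear = 10^(18.250/10) = 66.83439
Ae = G_linear * lambda^2 / (4*pi) = 66.83439 * 0.04599393^2 / (4*pi) = 0.01125 m^2

0.01125 m^2


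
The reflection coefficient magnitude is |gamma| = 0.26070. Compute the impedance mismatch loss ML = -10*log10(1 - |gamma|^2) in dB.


ML = -10 * log10(1 - 0.26070^2) = -10 * log10(0.93203551) = 0.3057 dB

0.3057 dB


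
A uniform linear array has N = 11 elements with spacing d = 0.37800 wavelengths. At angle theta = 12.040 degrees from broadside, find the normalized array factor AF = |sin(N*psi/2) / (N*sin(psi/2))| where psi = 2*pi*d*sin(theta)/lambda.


psi = 2*pi*0.37800*sin(12.040 deg) = 0.4954212 rad
AF = |sin(11*0.4954212/2) / (11*sin(0.4954212/2))| = 0.1501

0.1501


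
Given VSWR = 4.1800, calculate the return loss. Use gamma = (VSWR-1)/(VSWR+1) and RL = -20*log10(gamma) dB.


gamma = (4.1800 - 1) / (4.1800 + 1) = 0.6138996
RL = -20 * log10(0.6138996) = 4.238 dB

4.238 dB


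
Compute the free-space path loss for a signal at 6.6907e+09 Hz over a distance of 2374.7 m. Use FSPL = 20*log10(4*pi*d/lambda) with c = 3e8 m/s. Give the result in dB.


lambda = c / f = 3.0000e+08 / 6.6907e+09 = 0.04483836 m
FSPL = 20 * log10(4*pi*2374.7/0.04483836) = 116.5 dB

116.5 dB


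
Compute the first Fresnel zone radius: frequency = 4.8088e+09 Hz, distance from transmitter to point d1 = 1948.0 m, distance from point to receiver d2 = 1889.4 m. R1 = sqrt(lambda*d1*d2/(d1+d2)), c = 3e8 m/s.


lambda = c / f = 3.0000e+08 / 4.8088e+09 = 0.06238563 m
R1 = sqrt(0.06238563 * 1948.0 * 1889.4 / (1948.0 + 1889.4)) = 7.735 m

7.735 m


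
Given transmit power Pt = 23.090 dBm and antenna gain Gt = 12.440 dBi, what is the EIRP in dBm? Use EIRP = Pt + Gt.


EIRP = Pt + Gt = 23.090 + 12.440 = 35.53 dBm

35.53 dBm


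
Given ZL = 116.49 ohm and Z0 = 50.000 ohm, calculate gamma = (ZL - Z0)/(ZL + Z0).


gamma = (116.49 - 50.000) / (116.49 + 50.000) = 0.3994

0.3994


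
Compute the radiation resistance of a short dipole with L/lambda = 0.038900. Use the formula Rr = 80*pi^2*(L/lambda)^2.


Rr = 80 * pi^2 * (0.038900)^2 = 80 * 9.869604 * 1.513210e-03 = 1.195 ohm

1.195 ohm


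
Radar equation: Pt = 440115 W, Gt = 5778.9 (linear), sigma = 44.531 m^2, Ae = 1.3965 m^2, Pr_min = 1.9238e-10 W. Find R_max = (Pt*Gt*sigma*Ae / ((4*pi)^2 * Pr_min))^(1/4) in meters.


R^4 = 440115*5778.9*44.531*1.3965 / ((4*pi)^2 * 1.9238e-10) = 5.206371e+18
R_max = 5.206371e+18^0.25 = 47768 m

47768 m


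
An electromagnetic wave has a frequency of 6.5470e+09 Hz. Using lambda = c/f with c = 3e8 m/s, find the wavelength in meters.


lambda = c / f = 3.0000e+08 / 6.5470e+09 = 0.04582 m

0.04582 m


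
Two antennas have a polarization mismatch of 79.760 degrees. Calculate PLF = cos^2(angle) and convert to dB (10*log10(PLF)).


PLF_linear = cos^2(79.760 deg) = 0.03160281
PLF_dB = 10 * log10(0.03160281) = -15.00 dB

-15.00 dB


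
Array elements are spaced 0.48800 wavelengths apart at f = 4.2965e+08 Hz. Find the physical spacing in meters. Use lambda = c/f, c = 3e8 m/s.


lambda = c / f = 3.0000e+08 / 4.2965e+08 = 0.6982428 m
d = 0.48800 * 0.6982428 = 0.3407 m

0.3407 m


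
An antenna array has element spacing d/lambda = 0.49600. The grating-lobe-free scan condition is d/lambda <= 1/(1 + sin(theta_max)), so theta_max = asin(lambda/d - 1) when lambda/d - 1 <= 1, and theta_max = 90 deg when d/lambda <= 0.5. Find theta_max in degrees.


lambda/d - 1 = 1/0.49600 - 1 = 1.016129 >= 1
d/lambda <= 0.5, so the array can scan to endfire without grating lobes: theta_max = 90 deg

90 deg


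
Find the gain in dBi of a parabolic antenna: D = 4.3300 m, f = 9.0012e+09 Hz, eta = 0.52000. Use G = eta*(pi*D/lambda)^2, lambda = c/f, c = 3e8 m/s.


lambda = c / f = 3.0000e+08 / 9.0012e+09 = 0.03332889 m
G_linear = 0.52000 * (pi * 4.3300 / 0.03332889)^2 = 86623.79
G_dBi = 10 * log10(86623.79) = 49.38 dBi

49.38 dBi


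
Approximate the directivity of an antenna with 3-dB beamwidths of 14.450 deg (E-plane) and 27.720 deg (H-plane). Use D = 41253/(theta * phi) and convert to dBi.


D_linear = 41253 / (14.450 * 27.720) = 102.9899
D_dBi = 10 * log10(102.9899) = 20.13 dBi

20.13 dBi


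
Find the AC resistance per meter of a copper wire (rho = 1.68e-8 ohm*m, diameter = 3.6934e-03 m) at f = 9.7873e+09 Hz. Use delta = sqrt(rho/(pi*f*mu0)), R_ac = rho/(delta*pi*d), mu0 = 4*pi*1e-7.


delta = sqrt(1.68e-8 / (pi * 9.7873e+09 * 4*pi*1e-7)) = 6.593915e-07 m
R_ac = 1.68e-8 / (6.593915e-07 * pi * 3.6934e-03) = 2.196 ohm/m

2.196 ohm/m


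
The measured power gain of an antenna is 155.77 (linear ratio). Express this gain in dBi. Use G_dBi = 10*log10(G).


G_dBi = 10 * log10(155.77) = 21.92 dBi

21.92 dBi


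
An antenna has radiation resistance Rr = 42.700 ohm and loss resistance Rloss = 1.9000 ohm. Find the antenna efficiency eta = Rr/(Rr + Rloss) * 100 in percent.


eta = 42.700 / (42.700 + 1.9000) * 100 = 95.74%

95.74%


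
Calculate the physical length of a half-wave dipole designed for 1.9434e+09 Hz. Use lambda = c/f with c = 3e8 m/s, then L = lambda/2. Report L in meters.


lambda = c / f = 3.0000e+08 / 1.9434e+09 = 0.1543686 m
L = lambda / 2 = 0.1543686 / 2 = 0.07718 m

0.07718 m


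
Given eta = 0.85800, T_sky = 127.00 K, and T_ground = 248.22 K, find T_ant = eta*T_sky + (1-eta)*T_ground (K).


T_ant = 0.85800 * 127.00 + (1 - 0.85800) * 248.22 = 144.2 K

144.2 K


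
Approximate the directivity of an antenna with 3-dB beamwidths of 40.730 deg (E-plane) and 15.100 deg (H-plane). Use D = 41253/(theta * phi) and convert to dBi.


D_linear = 41253 / (40.730 * 15.100) = 67.07554
D_dBi = 10 * log10(67.07554) = 18.27 dBi

18.27 dBi
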